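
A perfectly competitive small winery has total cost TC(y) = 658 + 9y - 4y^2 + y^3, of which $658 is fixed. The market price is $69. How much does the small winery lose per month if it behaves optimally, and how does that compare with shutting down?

AVC = 9 - 4y + y^2 has its minimum $5 at y = 2; price $69 clears that bar, so the firm operates.
MC = 9 - 8y + 3y^2. Setting P = MC and taking the root on the rising branch gives y* = 6.
TR = 69·6 = 414. TC = 658 + 126 = 784. Profit = 414 − 784 = -$370.
That loss of $370 beats the $658 the firm would lose by shutting down; producing recovers $288 of fixed cost.

Profit = -$370 at y = 6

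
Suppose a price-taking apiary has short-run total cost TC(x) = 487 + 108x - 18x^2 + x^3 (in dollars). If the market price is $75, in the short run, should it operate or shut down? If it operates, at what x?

Produce at x = 11

From TC, MC = TC'(x) = 108 - 36x + 3x^2 and AVC = VC/x = 108 - 18x + x^2.
AVC is minimized where dAVC/dx = -18 + 2x = 0, at x = 9; min AVC = 108 - 18·9 + 9^2 = $27.
P = $75 exceeds min AVC = $27, so the firm stays open.
Set P = MC: 75 = 108 - 36x + 3x^2 → 33 - 36x + 3x^2 = 0. The roots are x = 1 and x = 11; the profit-maximizing output is on the rising part of MC, so x* = 11.
Check: AVC at x = 11 is $31 ≤ P, so revenue covers variable cost.
Profit = P·x − TC = 75·11 − 828 = -$3, a loss, but smaller than the $487 fixed cost the firm would lose by shutting down.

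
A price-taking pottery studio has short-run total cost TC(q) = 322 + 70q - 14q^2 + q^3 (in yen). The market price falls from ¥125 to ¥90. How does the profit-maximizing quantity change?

Output falls from 11 to 10

MC = 70 - 28q + 3q^2; the shutdown threshold is min AVC = ¥21 (at q = 7).
At P = ¥125 ≥ min AVC, set P = MC on the rising branch: q = 11.
At P = ¥90 ≥ min AVC, set P = MC: q = 10. The firm stays open but cuts output.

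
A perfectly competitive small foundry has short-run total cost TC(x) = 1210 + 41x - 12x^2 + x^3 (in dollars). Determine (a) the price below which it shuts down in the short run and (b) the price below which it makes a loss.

Shutdown price = $5; break-even price = $140

AVC = 41 - 12x + x^2; minimized at x = 6, giving min AVC = $5. That is the shutdown price.
ATC = 1210/x + 41 - 12x + x^2. Setting dATC/dx = −1210/x^2 − 12 + 2x = 0 gives x = 11 (since 2·11^3 − 12·11^2 = 1210).
min ATC = 1210/11 + 41 − 12·11 + 11^2 = $140. That is the break-even price.
For $5 ≤ P < $140 the firm produces at a loss; below $5 it shuts down.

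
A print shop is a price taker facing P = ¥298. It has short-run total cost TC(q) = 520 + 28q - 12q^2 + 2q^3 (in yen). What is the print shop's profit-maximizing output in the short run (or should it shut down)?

Strip out fixed cost: VC = 28q - 12q^2 + 2q^3. Then AVC = 28 - 12q + 2q^2 and MC = 28 - 24q + 6q^2.
AVC hits its minimum where MC = AVC, at q = 3, giving min AVC = 28 - 12·3 + 2·3^2 = ¥10.
Because ¥298 ≥ ¥10, revenue can cover variable cost; the firm operates.
Solving P = MC: -270 - 24q + 6q^2 = 0 ⇒ q = -5 or 9. On the upward-sloping branch, q* = 9.
Check: AVC at q = 9 is ¥82 ≤ P, so revenue covers variable cost.
Profit = P·q − TC = 298·9 − 1258 = ¥1424.

Produce at q = 9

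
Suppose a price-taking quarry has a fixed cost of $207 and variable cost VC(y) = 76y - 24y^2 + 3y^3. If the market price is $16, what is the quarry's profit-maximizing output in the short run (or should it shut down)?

Shut down

From TC, MC = TC'(y) = 76 - 48y + 9y^2 and AVC = VC/y = 76 - 24y + 3y^2.
The AVC parabola has its vertex at y = 24/6 = 4, where AVC = 76 - 24·4 + 3·4^2 = $28.
P = $16 lies below min AVC = $28; no output level covers variable cost.
Shutting down limits the loss to fixed cost, $207.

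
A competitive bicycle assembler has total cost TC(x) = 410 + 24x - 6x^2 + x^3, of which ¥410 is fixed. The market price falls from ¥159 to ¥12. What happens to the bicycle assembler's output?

MC = 24 - 12x + 3x^2; the shutdown threshold is min AVC = ¥15 (at x = 3).
With P = ¥159 above the shutdown price, P = MC gives x = 9.
At P = ¥12 < min AVC = ¥15, price no longer covers variable cost at any output, so the firm shuts down: x = 0.

Output falls from 9 to 0 (the firm shuts down)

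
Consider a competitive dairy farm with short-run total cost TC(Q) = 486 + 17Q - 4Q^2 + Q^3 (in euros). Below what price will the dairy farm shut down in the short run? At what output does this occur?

The firm shuts down when price falls below the minimum of average variable cost. AVC = VC/Q = 17 - 4Q + Q^2.
dAVC/dQ = -4 + 2Q = 0 gives Q = 2. min AVC = 17 - 4·2 + 2^2 = 13.
The firm shuts down for any P below €13.

€13 per unit, at Q = 2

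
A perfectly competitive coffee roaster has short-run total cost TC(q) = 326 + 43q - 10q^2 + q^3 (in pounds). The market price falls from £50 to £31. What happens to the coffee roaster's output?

AVC = 43 - 10q + q^2, minimized at q = 5 where min AVC = £18. MC = 43 - 20q + 3q^2.
With P = £50 above the shutdown price, P = MC gives q = 7.
At P = £31 ≥ min AVC, set P = MC: q = 6. The firm stays open but cuts output.

Output falls from 7 to 6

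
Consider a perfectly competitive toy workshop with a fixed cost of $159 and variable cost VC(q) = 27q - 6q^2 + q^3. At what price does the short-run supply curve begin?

$18 per unit

The shutdown price is the minimum of AVC. VC = 27q - 6q^2 + q^3, so AVC = 27 - 6q + q^2.
At the minimum of AVC, MC = AVC. MC = 27 - 12q + 3q^2; setting MC = AVC gives 2q^2 - 6q = 0, so q = 3. min AVC = 18.
The firm shuts down for any P below $18.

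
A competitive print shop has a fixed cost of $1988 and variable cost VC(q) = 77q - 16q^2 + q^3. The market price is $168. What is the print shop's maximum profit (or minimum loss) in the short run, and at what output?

Profit = -$298 at q = 13

AVC = 77 - 16q + q^2 has its minimum $13 at q = 8; price $168 clears that bar, so the firm operates.
With MC = 77 - 32q + 3q^2, P = MC on the upward-sloping part at q* = 13.
TR = 168·13 = 2184. TC = 1988 + 494 = 2482. Profit = 2184 − 2482 = -$298.
Shutting down would mean losing the fixed cost of $1988, so operating at a loss of $298 is better by $1690.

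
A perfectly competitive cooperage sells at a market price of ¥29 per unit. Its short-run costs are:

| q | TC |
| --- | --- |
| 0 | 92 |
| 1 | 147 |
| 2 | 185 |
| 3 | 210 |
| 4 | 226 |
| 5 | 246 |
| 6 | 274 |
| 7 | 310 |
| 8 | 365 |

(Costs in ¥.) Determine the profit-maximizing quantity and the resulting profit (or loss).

q = 0 (shut down); profit = -¥92

Compute π = P·q − TC at each output: q=0: -92; q=1: -118; q=2: -127; q=3: -123; q=4: -110; q=5: -101; q=6: -100; q=7: -107; q=8: -133.
Profit is highest at q = 0. Equivalently, the lowest AVC in the table is 182/6 ≈ ¥30.33 at q = 6, and P = ¥29 falls below it — price never covers variable cost, so the firm shuts down and loses only its fixed cost.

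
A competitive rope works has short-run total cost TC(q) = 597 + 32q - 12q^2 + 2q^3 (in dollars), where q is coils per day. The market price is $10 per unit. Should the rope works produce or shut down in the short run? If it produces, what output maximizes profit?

Strip out fixed cost: VC = 32q - 12q^2 + 2q^3. Then AVC = 32 - 12q + 2q^2 and MC = 32 - 24q + 6q^2.
AVC is minimized where dAVC/dq = -12 + 4q = 0, at q = 3; min AVC = 32 - 12·3 + 2·3^2 = $14.
With P < min AVC ($10 < $14), every unit sold adds to the loss.
Best response: produce nothing and absorb the $597 fixed cost.

Shut down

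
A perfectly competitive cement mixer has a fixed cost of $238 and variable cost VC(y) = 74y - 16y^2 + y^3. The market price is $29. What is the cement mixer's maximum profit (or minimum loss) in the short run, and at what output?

AVC = 74 - 16y + y^2 has its minimum $10 at y = 8; price $29 clears that bar, so the firm operates.
With MC = 74 - 32y + 3y^2, P = MC on the upward-sloping part at y* = 9.
TR = 29·9 = 261. TC = 238 + 99 = 337. Profit = 261 − 337 = -$76.
Shutting down would mean losing the fixed cost of $238, so operating at a loss of $76 is better by $162.

Profit = -$76 at y = 9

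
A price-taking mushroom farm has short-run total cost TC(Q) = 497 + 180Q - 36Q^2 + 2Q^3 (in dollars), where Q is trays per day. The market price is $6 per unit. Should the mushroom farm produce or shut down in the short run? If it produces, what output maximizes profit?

From TC, MC = TC'(Q) = 180 - 72Q + 6Q^2 and AVC = VC/Q = 180 - 36Q + 2Q^2.
AVC is minimized where dAVC/dQ = -36 + 4Q = 0, at Q = 9; min AVC = 180 - 36·9 + 2·9^2 = $18.
Since P = $6 < min AVC = $18, price fails to cover variable cost at any output.
Best response: produce nothing and absorb the $497 fixed cost.

Shut down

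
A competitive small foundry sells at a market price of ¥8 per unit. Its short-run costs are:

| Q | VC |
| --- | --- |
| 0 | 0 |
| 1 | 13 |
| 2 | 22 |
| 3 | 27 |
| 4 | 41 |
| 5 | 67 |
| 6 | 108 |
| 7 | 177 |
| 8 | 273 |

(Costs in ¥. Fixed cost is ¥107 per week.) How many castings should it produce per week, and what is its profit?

Profit at each row (π = 8Q − TC): Q=0: -107; Q=1: -112; Q=2: -113; Q=3: -110; Q=4: -116; Q=5: -134; Q=6: -167; Q=7: -228; Q=8: -316.
Profit is highest at Q = 0. Equivalently, the lowest AVC in the table is 27/3 ≈ ¥9 at Q = 3, and P = ¥8 falls below it — price never covers variable cost, so the firm shuts down and loses only its fixed cost.

Q = 0 (shut down); profit = -¥107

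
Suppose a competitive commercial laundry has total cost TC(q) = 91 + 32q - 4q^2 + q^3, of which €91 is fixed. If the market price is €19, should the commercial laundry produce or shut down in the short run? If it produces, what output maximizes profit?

Shut down

Variable cost is VC = 32q - 4q^2 + q^3, so AVC = VC/q = 32 - 4q + q^2 and MC = dTC/dq = 32 - 8q + 3q^2.
AVC is minimized where dAVC/dq = -4 + 2q = 0, at q = 2; min AVC = 32 - 4·2 + 2^2 = €28.
Since P = €19 < min AVC = €28, price fails to cover variable cost at any output.
The firm minimizes its loss by shutting down and losing only its fixed cost of €91.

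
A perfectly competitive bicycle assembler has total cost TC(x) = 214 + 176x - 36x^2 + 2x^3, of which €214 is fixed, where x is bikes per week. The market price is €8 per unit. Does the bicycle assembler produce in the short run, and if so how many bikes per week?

Variable cost is VC = 176x - 36x^2 + 2x^3, so AVC = VC/x = 176 - 36x + 2x^2 and MC = dTC/dx = 176 - 72x + 6x^2.
AVC is minimized where dAVC/dx = -36 + 4x = 0, at x = 9; min AVC = 176 - 36·9 + 2·9^2 = €14.
P = €8 lies below min AVC = €14; no output level covers variable cost.
The firm minimizes its loss by shutting down and losing only its fixed cost of €214.

Shut down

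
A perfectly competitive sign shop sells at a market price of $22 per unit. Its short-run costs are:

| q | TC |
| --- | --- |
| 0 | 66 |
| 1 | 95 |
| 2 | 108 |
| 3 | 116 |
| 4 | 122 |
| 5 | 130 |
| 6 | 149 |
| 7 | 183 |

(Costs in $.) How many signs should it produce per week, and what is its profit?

Tabulate TR − TC: q=0: -66; q=1: -73; q=2: -64; q=3: -50; q=4: -34; q=5: -20; q=6: -17; q=7: -29.
Profit is maximized at q = 6. AVC there is 83/6 = $13.83 ≤ P, so producing beats shutting down (which would give -$66).

q = 6; profit = -$17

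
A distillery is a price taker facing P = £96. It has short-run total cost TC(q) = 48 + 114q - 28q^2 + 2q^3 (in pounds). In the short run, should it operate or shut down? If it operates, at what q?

Produce at q = 9

Variable cost is VC = 114q - 28q^2 + 2q^3, so AVC = VC/q = 114 - 28q + 2q^2 and MC = dTC/dq = 114 - 56q + 6q^2.
AVC hits its minimum where MC = AVC, at q = 7, giving min AVC = 114 - 28·7 + 2·7^2 = £16.
Since P = £96 ≥ min AVC = £16, price covers variable cost and the firm should produce.
P = MC gives 18 - 56q + 6q^2 = 0, with roots 1/3 and 9. Take the larger (rising MC): q* = 9.
Check: AVC at q = 9 is £24 ≤ P, so revenue covers variable cost.
Profit = P·q − TC = 96·9 − 264 = £600.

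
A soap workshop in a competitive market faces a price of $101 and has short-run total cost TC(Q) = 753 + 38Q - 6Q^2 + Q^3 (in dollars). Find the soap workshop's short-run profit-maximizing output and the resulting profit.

Profit = -$361 at Q = 7

AVC = 38 - 6Q + Q^2 has its minimum $29 at Q = 3; price $101 clears that bar, so the firm operates.
MC = 38 - 12Q + 3Q^2. Setting P = MC and taking the root on the rising branch gives Q* = 7.
TR = 101·7 = 707. TC = 753 + 315 = 1068. Profit = 707 − 1068 = -$361.
By producing, the firm covers all variable cost plus $392 of fixed cost; shutting down would lose the full $753.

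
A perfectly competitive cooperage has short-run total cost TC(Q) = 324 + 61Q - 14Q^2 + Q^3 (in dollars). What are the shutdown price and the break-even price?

Shutdown price = $12; break-even price = $52

AVC = 61 - 14Q + Q^2; minimized at Q = 7, giving min AVC = $12. That is the shutdown price.
ATC = 324/Q + 61 - 14Q + Q^2. Setting dATC/dQ = −324/Q^2 − 14 + 2Q = 0 gives Q = 9 (since 2·9^3 − 14·9^2 = 324).
min ATC = 324/9 + 61 − 14·9 + 9^2 = $52. That is the break-even price.
For $12 ≤ P < $52 the firm produces at a loss; below $12 it shuts down.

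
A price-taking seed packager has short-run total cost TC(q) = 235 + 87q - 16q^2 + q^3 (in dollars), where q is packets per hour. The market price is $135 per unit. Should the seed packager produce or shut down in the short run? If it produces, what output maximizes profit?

Strip out fixed cost: VC = 87q - 16q^2 + q^3. Then AVC = 87 - 16q + q^2 and MC = 87 - 32q + 3q^2.
AVC hits its minimum where MC = AVC, at q = 8, giving min AVC = 87 - 16·8 + 8^2 = $23.
P = $135 exceeds min AVC = $23, so the firm stays open.
P = MC gives -48 - 32q + 3q^2 = 0, with roots -4/3 and 12. Take the larger (rising MC): q* = 12.
Check: AVC at q = 12 is $39 ≤ P, so revenue covers variable cost.
Profit = P·q − TC = 135·12 − 703 = $917.

Produce at q = 12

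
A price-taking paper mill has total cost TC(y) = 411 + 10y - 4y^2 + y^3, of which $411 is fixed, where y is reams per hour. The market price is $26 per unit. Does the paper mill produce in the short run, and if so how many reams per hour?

Produce at y = 4

Variable cost is VC = 10y - 4y^2 + y^3, so AVC = VC/y = 10 - 4y + y^2 and MC = dTC/dy = 10 - 8y + 3y^2.
AVC is minimized where dAVC/dy = -4 + 2y = 0, at y = 2; min AVC = 10 - 4·2 + 2^2 = $6.
P = $26 exceeds min AVC = $6, so the firm stays open.
P = MC gives -16 - 8y + 3y^2 = 0, with roots -4/3 and 4. Take the larger (rising MC): y* = 4.
Check: AVC at y = 4 is $10 ≤ P, so revenue covers variable cost.
Profit = P·y − TC = 26·4 − 451 = -$347, a loss, but smaller than the $411 fixed cost the firm would lose by shutting down.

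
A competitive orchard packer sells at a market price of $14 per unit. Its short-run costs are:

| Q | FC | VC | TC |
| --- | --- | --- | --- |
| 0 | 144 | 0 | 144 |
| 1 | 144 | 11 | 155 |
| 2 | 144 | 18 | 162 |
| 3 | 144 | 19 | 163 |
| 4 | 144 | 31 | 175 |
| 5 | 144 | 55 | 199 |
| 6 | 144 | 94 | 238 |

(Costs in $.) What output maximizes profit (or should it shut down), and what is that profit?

Q = 4; profit = -$119

Tabulate TR − TC: Q=0: -144; Q=1: -141; Q=2: -134; Q=3: -121; Q=4: -119; Q=5: -129; Q=6: -154.
Profit is maximized at Q = 4. AVC there is 31/4 = $7.75 ≤ P, so producing beats shutting down (which would give -$144).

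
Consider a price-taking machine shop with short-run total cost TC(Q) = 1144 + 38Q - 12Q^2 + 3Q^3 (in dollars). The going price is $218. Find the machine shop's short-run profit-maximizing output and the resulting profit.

AVC = 38 - 12Q + 3Q^2; min AVC = $26 at Q = 2. Since P = $218 ≥ min AVC, the firm produces.
With MC = 38 - 24Q + 9Q^2, P = MC on the upward-sloping part at Q* = 6.
TR = 218·6 = 1308. TC = 1144 + 444 = 1588. Profit = 1308 − 1588 = -$280.
Shutting down would mean losing the fixed cost of $1144, so operating at a loss of $280 is better by $864.

Profit = -$280 at Q = 6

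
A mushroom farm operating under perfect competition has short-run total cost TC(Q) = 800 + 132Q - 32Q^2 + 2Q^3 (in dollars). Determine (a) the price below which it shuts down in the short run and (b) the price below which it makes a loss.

Shutdown price = $4; break-even price = $92

AVC = 132 - 32Q + 2Q^2; minimized at Q = 8, giving min AVC = $4. That is the shutdown price.
ATC = 800/Q + 132 - 32Q + 2Q^2. Setting dATC/dQ = −800/Q^2 − 32 + 4Q = 0 gives Q = 10 (since 4·10^3 − 32·10^2 = 800).
min ATC = 800/10 + 132 − 32·10 + 2·10^2 = $92. That is the break-even price.
For $4 ≤ P < $92 the firm produces at a loss; below $4 it shuts down.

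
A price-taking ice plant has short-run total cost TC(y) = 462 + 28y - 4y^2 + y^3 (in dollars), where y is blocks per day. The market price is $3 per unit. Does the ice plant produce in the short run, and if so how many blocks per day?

Shut down

Variable cost is VC = 28y - 4y^2 + y^3, so AVC = VC/y = 28 - 4y + y^2 and MC = dTC/dy = 28 - 8y + 3y^2.
AVC hits its minimum where MC = AVC, at y = 2, giving min AVC = 28 - 4·2 + 2^2 = $24.
With P < min AVC ($3 < $24), every unit sold adds to the loss.
Best response: produce nothing and absorb the $462 fixed cost.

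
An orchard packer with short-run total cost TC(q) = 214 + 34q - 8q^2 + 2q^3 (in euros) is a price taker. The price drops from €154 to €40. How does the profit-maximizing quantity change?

MC = 34 - 16q + 6q^2; the shutdown threshold is min AVC = €26 (at q = 2).
At P = €154 ≥ min AVC, set P = MC on the rising branch: q = 6.
At P = €40 ≥ min AVC, set P = MC: q = 3. The firm stays open but cuts output.

Output falls from 6 to 3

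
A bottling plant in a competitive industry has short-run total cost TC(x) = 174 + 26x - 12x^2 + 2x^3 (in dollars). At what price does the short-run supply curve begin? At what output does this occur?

The firm shuts down when price falls below the minimum of average variable cost. AVC = VC/x = 26 - 12x + 2x^2.
dAVC/dx = -12 + 4x = 0 gives x = 3. min AVC = 26 - 12·3 + 2·3^2 = 8.
The firm shuts down for any P below $8.

$8 per unit, at x = 3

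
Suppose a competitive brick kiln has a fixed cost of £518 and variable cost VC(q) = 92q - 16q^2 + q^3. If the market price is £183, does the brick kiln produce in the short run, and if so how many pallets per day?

Variable cost is VC = 92q - 16q^2 + q^3, so AVC = VC/q = 92 - 16q + q^2 and MC = dTC/dq = 92 - 32q + 3q^2.
The AVC parabola has its vertex at q = 16/2 = 8, where AVC = 92 - 16·8 + 8^2 = £28.
Since P = £183 ≥ min AVC = £28, price covers variable cost and the firm should produce.
P = MC gives -91 - 32q + 3q^2 = 0, with roots -7/3 and 13. Take the larger (rising MC): q* = 13.
Check: AVC at q = 13 is £53 ≤ P, so revenue covers variable cost.
Profit = P·q − TC = 183·13 − 1207 = £1172.

Produce at q = 13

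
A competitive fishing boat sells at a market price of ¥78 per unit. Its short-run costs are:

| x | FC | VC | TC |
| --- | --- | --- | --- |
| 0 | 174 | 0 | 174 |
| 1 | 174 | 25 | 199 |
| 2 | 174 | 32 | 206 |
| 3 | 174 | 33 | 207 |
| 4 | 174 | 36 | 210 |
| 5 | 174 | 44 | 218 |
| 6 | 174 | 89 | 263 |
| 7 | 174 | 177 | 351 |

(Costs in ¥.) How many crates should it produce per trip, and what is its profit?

Compute π = P·x − TC at each output: x=0: -174; x=1: -121; x=2: -50; x=3: 27; x=4: 102; x=5: 172; x=6: 205; x=7: 195.
Profit is maximized at x = 6. AVC there is 89/6 = ¥14.83 ≤ P, so producing beats shutting down (which would give -¥174).

x = 6; profit = ¥205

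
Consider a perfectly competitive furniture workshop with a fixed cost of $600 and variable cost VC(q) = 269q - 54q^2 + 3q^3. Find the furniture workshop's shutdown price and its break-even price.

Shutdown price = $26; break-even price = $89

Shutdown price = min AVC. AVC = 269 - 54q + 3q^2, with vertex at q = 9 and minimum $26.
ATC = 600/q + 269 - 54q + 3q^2. Setting dATC/dq = −600/q^2 − 54 + 6q = 0 gives q = 10 (since 6·10^3 − 54·10^2 = 600).
min ATC = 600/10 + 269 − 54·10 + 3·10^2 = $89. That is the break-even price.
Between these two prices the firm operates at a loss; above $89 it earns a profit.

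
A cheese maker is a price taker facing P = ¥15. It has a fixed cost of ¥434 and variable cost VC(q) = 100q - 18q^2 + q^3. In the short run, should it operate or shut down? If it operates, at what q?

Shut down

From TC, MC = TC'(q) = 100 - 36q + 3q^2 and AVC = VC/q = 100 - 18q + q^2.
AVC hits its minimum where MC = AVC, at q = 9, giving min AVC = 100 - 18·9 + 9^2 = ¥19.
Since P = ¥15 < min AVC = ¥19, price fails to cover variable cost at any output.
Best response: produce nothing and absorb the ¥434 fixed cost.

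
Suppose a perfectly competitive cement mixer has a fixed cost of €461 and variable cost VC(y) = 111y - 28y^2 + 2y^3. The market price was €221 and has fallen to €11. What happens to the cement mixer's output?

Output falls from 11 to 0 (the firm shuts down)

MC = 111 - 56y + 6y^2; the shutdown threshold is min AVC = €13 (at y = 7).
With P = €221 above the shutdown price, P = MC gives y = 11.
At P = €11 < min AVC = €13, price no longer covers variable cost at any output, so the firm shuts down: y = 0.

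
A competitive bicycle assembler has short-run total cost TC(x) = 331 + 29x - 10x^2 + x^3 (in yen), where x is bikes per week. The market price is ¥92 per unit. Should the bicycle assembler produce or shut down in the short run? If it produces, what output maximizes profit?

Produce at x = 9

Strip out fixed cost: VC = 29x - 10x^2 + x^3. Then AVC = 29 - 10x + x^2 and MC = 29 - 20x + 3x^2.
AVC is minimized where dAVC/dx = -10 + 2x = 0, at x = 5; min AVC = 29 - 10·5 + 5^2 = ¥4.
P = ¥92 exceeds min AVC = ¥4, so the firm stays open.
Solving P = MC: -63 - 20x + 3x^2 = 0 ⇒ x = -7/3 or 9. On the upward-sloping branch, x* = 9.
Check: AVC at x = 9 is ¥20 ≤ P, so revenue covers variable cost.
Profit = P·x − TC = 92·9 − 511 = ¥317.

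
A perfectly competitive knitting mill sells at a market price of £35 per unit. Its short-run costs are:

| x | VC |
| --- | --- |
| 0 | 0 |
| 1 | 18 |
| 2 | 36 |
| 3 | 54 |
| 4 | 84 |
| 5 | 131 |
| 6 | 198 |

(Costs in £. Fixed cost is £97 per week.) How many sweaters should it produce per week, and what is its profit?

Compute π = P·x − TC at each output: x=0: -97; x=1: -80; x=2: -63; x=3: -46; x=4: -41; x=5: -53; x=6: -85.
Profit is maximized at x = 4. AVC there is 84/4 = £21 ≤ P, so producing beats shutting down (which would give -£97).

x = 4; profit = -£41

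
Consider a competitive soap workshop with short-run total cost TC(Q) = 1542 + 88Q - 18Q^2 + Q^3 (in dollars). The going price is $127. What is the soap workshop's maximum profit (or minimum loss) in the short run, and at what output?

Profit = -$190 at Q = 13

AVC = 88 - 18Q + Q^2; min AVC = $7 at Q = 9. Since P = $127 ≥ min AVC, the firm produces.
MC = 88 - 36Q + 3Q^2. Setting P = MC and taking the root on the rising branch gives Q* = 13.
TR = 127·13 = 1651. TC = 1542 + 299 = 1841. Profit = 1651 − 1841 = -$190.
By producing, the firm covers all variable cost plus $1352 of fixed cost; shutting down would lose the full $1542.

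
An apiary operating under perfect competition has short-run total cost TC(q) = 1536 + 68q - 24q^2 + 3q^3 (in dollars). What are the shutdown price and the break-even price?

AVC = 68 - 24q + 3q^2; minimized at q = 4, giving min AVC = $20. That is the shutdown price.
ATC = 1536/q + 68 - 24q + 3q^2. Setting dATC/dq = −1536/q^2 − 24 + 6q = 0 gives q = 8 (since 6·8^3 − 24·8^2 = 1536).
min ATC = 1536/8 + 68 − 24·8 + 3·8^2 = $260. That is the break-even price.
Between these two prices the firm operates at a loss; above $260 it earns a profit.

Shutdown price = $20; break-even price = $260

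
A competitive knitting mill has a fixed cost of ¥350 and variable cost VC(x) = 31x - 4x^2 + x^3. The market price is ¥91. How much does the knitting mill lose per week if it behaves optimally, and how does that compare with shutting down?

AVC = 31 - 4x + x^2 has its minimum ¥27 at x = 2; price ¥91 clears that bar, so the firm operates.
With MC = 31 - 8x + 3x^2, P = MC on the upward-sloping part at x* = 6.
TR = 91·6 = 546. TC = 350 + 258 = 608. Profit = 546 − 608 = -¥62.
By producing, the firm covers all variable cost plus ¥288 of fixed cost; shutting down would lose the full ¥350.

Profit = -¥62 at x = 6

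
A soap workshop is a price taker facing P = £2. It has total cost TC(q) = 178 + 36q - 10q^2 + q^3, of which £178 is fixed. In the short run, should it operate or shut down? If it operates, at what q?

Strip out fixed cost: VC = 36q - 10q^2 + q^3. Then AVC = 36 - 10q + q^2 and MC = 36 - 20q + 3q^2.
AVC is minimized where dAVC/dq = -10 + 2q = 0, at q = 5; min AVC = 36 - 10·5 + 5^2 = £11.
P = £2 lies below min AVC = £11; no output level covers variable cost.
Best response: produce nothing and absorb the £178 fixed cost.

Shut down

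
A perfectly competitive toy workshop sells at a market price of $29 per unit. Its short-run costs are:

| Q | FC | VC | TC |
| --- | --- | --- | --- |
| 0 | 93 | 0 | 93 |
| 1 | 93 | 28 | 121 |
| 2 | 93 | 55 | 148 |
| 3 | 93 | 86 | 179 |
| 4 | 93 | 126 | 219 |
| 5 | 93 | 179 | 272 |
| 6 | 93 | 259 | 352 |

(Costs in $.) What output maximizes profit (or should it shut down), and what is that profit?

Q = 2; profit = -$90

Tabulate TR − TC: Q=0: -93; Q=1: -92; Q=2: -90; Q=3: -92; Q=4: -103; Q=5: -127; Q=6: -178.
Profit is maximized at Q = 2. AVC there is 55/2 = $27.50 ≤ P, so producing beats shutting down (which would give -$93).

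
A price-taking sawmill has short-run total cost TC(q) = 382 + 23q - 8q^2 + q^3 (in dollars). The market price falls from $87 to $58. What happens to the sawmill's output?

MC = 23 - 16q + 3q^2; the shutdown threshold is min AVC = $7 (at q = 4).
With P = $87 above the shutdown price, P = MC gives q = 8.
At P = $58 ≥ min AVC, set P = MC: q = 7. The firm stays open but cuts output.

Output falls from 8 to 7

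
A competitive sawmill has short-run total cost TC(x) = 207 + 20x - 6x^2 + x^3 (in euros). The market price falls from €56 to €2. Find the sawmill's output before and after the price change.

Output falls from 6 to 0 (the firm shuts down)

AVC = 20 - 6x + x^2, minimized at x = 3 where min AVC = €11. MC = 20 - 12x + 3x^2.
At P = €56 ≥ min AVC, set P = MC on the rising branch: x = 6.
At P = €2 < min AVC = €11, price no longer covers variable cost at any output, so the firm shuts down: x = 0.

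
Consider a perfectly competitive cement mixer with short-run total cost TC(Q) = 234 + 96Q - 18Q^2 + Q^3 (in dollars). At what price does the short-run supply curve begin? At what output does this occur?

$15 per unit, at Q = 9

Short-run supply begins at min AVC. From VC = 96Q - 18Q^2 + Q^3, AVC = 96 - 18Q + Q^2.
dAVC/dQ = -18 + 2Q = 0 gives Q = 9. min AVC = 96 - 18·9 + 9^2 = 15.
So the shutdown price is $15.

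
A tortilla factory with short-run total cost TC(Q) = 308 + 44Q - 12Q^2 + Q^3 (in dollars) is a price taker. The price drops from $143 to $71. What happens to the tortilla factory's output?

AVC = 44 - 12Q + Q^2, minimized at Q = 6 where min AVC = $8. MC = 44 - 24Q + 3Q^2.
At P = $143 ≥ min AVC, set P = MC on the rising branch: Q = 11.
At P = $71 ≥ min AVC, set P = MC: Q = 9. The firm stays open but cuts output.

Output falls from 11 to 9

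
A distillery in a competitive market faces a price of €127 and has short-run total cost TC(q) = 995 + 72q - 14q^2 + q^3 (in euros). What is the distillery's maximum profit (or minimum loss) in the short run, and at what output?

Profit = -€27 at q = 11

AVC = 72 - 14q + q^2; min AVC = €23 at q = 7. Since P = €127 ≥ min AVC, the firm produces.
With MC = 72 - 28q + 3q^2, P = MC on the upward-sloping part at q* = 11.
TR = 127·11 = 1397. TC = 995 + 429 = 1424. Profit = 1397 − 1424 = -€27.
Shutting down would mean losing the fixed cost of €995, so operating at a loss of €27 is better by €968.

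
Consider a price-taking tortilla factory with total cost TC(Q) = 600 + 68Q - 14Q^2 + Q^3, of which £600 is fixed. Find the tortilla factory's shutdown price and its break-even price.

Shutdown price = £19; break-even price = £88

Shutdown price = min AVC. AVC = 68 - 14Q + Q^2, with vertex at Q = 7 and minimum £19.
ATC = 600/Q + 68 - 14Q + Q^2. Setting dATC/dQ = −600/Q^2 − 14 + 2Q = 0 gives Q = 10 (since 2·10^3 − 14·10^2 = 600).
min ATC = 600/10 + 68 − 14·10 + 10^2 = £88. That is the break-even price.
Between these two prices the firm operates at a loss; above £88 it earns a profit.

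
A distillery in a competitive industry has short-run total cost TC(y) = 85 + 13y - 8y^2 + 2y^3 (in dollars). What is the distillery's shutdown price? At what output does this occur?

Short-run supply begins at min AVC. From VC = 13y - 8y^2 + 2y^3, AVC = 13 - 8y + 2y^2.
At the minimum of AVC, MC = AVC. MC = 13 - 16y + 6y^2; setting MC = AVC gives 4y^2 - 8y = 0, so y = 2. min AVC = 5.
The firm shuts down for any P below $5.

$5 per unit, at y = 2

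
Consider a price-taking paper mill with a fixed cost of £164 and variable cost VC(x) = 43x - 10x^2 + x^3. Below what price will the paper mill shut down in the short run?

£18 per unit

The firm shuts down when price falls below the minimum of average variable cost. AVC = VC/x = 43 - 10x + x^2.
dAVC/dx = -10 + 2x = 0 gives x = 5. min AVC = 43 - 10·5 + 5^2 = 18.
For P < £18 the firm produces nothing.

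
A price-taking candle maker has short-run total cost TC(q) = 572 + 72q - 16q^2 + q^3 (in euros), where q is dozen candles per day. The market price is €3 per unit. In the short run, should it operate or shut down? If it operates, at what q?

Shut down

From TC, MC = TC'(q) = 72 - 32q + 3q^2 and AVC = VC/q = 72 - 16q + q^2.
AVC is minimized where dAVC/dq = -16 + 2q = 0, at q = 8; min AVC = 72 - 16·8 + 8^2 = €8.
Since P = €3 < min AVC = €8, price fails to cover variable cost at any output.
Best response: produce nothing and absorb the €572 fixed cost.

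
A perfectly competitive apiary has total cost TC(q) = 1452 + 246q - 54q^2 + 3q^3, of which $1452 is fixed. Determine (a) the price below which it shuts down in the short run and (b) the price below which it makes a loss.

Shutdown price = min AVC. AVC = 246 - 54q + 3q^2, with vertex at q = 9 and minimum $3.
ATC = 1452/q + 246 - 54q + 3q^2. Setting dATC/dq = −1452/q^2 − 54 + 6q = 0 gives q = 11 (since 6·11^3 − 54·11^2 = 1452).
min ATC = 1452/11 + 246 − 54·11 + 3·11^2 = $147. That is the break-even price.
For $3 ≤ P < $147 the firm produces at a loss; below $3 it shuts down.

Shutdown price = $3; break-even price = $147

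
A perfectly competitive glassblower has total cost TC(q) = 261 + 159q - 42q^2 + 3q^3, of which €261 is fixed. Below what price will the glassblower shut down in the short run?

€12 per unit

The firm shuts down when price falls below the minimum of average variable cost. AVC = VC/q = 159 - 42q + 3q^2.
At the minimum of AVC, MC = AVC. MC = 159 - 84q + 9q^2; setting MC = AVC gives 6q^2 - 42q = 0, so q = 7. min AVC = 12.
For P < €12 the firm produces nothing.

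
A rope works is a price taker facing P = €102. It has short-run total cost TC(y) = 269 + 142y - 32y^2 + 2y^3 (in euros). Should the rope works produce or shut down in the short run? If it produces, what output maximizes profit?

Strip out fixed cost: VC = 142y - 32y^2 + 2y^3. Then AVC = 142 - 32y + 2y^2 and MC = 142 - 64y + 6y^2.
AVC hits its minimum where MC = AVC, at y = 8, giving min AVC = 142 - 32·8 + 2·8^2 = €14.
Since P = €102 ≥ min AVC = €14, price covers variable cost and the firm should produce.
Set P = MC: 102 = 142 - 64y + 6y^2 → 40 - 64y + 6y^2 = 0. The roots are y = 2/3 and y = 10; the profit-maximizing output is on the rising part of MC, so y* = 10.
Check: AVC at y = 10 is €22 ≤ P, so revenue covers variable cost.
Profit = P·y − TC = 102·10 − 489 = €531.

Produce at y = 10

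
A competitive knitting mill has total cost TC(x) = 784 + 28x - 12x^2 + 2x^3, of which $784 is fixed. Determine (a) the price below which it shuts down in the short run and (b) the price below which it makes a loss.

Shutdown price = min AVC. AVC = 28 - 12x + 2x^2, with vertex at x = 3 and minimum $10.
ATC = 784/x + 28 - 12x + 2x^2. Setting dATC/dx = −784/x^2 − 12 + 4x = 0 gives x = 7 (since 4·7^3 − 12·7^2 = 784).
min ATC = 784/7 + 28 − 12·7 + 2·7^2 = $154. That is the break-even price.
For $10 ≤ P < $154 the firm produces at a loss; below $10 it shuts down.

Shutdown price = $10; break-even price = $154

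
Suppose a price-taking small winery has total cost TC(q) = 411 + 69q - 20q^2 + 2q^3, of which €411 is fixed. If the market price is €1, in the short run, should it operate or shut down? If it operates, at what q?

Shut down

Variable cost is VC = 69q - 20q^2 + 2q^3, so AVC = VC/q = 69 - 20q + 2q^2 and MC = dTC/dq = 69 - 40q + 6q^2.
The AVC parabola has its vertex at q = 20/4 = 5, where AVC = 69 - 20·5 + 2·5^2 = €19.
P = €1 lies below min AVC = €19; no output level covers variable cost.
Shutting down limits the loss to fixed cost, €411.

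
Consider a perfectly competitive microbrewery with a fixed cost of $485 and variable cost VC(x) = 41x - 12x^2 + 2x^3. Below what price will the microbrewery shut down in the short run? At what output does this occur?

$23 per unit, at x = 3

The shutdown price is the minimum of AVC. VC = 41x - 12x^2 + 2x^3, so AVC = 41 - 12x + 2x^2.
dAVC/dx = -12 + 4x = 0 gives x = 3. min AVC = 41 - 12·3 + 2·3^2 = 23.
So the shutdown price is $23.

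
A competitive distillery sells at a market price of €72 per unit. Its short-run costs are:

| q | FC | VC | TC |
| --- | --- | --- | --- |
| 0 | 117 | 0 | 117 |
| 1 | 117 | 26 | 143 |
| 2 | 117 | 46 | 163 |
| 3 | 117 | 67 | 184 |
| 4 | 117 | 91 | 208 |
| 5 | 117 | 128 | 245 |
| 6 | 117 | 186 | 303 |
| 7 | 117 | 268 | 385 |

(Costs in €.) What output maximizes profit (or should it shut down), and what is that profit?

q = 6; profit = €129

Profit at each row (π = 72q − TC): q=0: -117; q=1: -71; q=2: -19; q=3: 32; q=4: 80; q=5: 115; q=6: 129; q=7: 119.
Profit is maximized at q = 6. AVC there is 186/6 = €31 ≤ P, so producing beats shutting down (which would give -€117).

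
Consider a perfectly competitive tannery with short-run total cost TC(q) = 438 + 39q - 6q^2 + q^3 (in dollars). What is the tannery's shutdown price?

$30 per unit

The firm shuts down when price falls below the minimum of average variable cost. AVC = VC/q = 39 - 6q + q^2.
dAVC/dq = -6 + 2q = 0 gives q = 3. min AVC = 39 - 6·3 + 3^2 = 30.
So the shutdown price is $30.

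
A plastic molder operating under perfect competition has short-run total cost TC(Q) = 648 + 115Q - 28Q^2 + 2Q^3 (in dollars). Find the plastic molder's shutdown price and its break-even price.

Shutdown price = $17; break-even price = $97

AVC = 115 - 28Q + 2Q^2; minimized at Q = 7, giving min AVC = $17. That is the shutdown price.
ATC = 648/Q + 115 - 28Q + 2Q^2. Setting dATC/dQ = −648/Q^2 − 28 + 4Q = 0 gives Q = 9 (since 4·9^3 − 28·9^2 = 648).
min ATC = 648/9 + 115 − 28·9 + 2·9^2 = $97. That is the break-even price.
Between these two prices the firm operates at a loss; above $97 it earns a profit.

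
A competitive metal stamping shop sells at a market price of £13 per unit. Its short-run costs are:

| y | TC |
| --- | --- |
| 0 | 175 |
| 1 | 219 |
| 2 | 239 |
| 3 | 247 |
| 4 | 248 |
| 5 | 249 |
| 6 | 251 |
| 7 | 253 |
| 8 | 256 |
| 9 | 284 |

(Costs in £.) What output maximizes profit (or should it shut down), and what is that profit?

y = 8; profit = -£152

Tabulate TR − TC: y=0: -175; y=1: -206; y=2: -213; y=3: -208; y=4: -196; y=5: -184; y=6: -173; y=7: -162; y=8: -152; y=9: -167.
Profit is maximized at y = 8. AVC there is 81/8 = £10.12 ≤ P, so producing beats shutting down (which would give -£175).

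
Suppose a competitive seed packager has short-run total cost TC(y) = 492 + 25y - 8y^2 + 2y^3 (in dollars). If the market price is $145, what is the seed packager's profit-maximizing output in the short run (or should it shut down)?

Produce at y = 6

Variable cost is VC = 25y - 8y^2 + 2y^3, so AVC = VC/y = 25 - 8y + 2y^2 and MC = dTC/dy = 25 - 16y + 6y^2.
The AVC parabola has its vertex at y = 8/4 = 2, where AVC = 25 - 8·2 + 2·2^2 = $17.
Since P = $145 ≥ min AVC = $17, price covers variable cost and the firm should produce.
P = MC gives -120 - 16y + 6y^2 = 0, with roots -10/3 and 6. Take the larger (rising MC): y* = 6.
Check: AVC at y = 6 is $49 ≤ P, so revenue covers variable cost.
Profit = P·y − TC = 145·6 − 786 = $84.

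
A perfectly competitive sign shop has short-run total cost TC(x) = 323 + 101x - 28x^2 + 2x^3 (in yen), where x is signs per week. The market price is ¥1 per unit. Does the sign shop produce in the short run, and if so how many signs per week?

Shut down

Strip out fixed cost: VC = 101x - 28x^2 + 2x^3. Then AVC = 101 - 28x + 2x^2 and MC = 101 - 56x + 6x^2.
AVC is minimized where dAVC/dx = -28 + 4x = 0, at x = 7; min AVC = 101 - 28·7 + 2·7^2 = ¥3.
Since P = ¥1 < min AVC = ¥3, price fails to cover variable cost at any output.
Shutting down limits the loss to fixed cost, ¥323.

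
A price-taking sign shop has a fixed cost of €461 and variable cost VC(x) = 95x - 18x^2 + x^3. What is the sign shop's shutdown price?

€14 per unit

The shutdown price is the minimum of AVC. VC = 95x - 18x^2 + x^3, so AVC = 95 - 18x + x^2.
At the minimum of AVC, MC = AVC. MC = 95 - 36x + 3x^2; setting MC = AVC gives 2x^2 - 18x = 0, so x = 9. min AVC = 14.
For P < €14 the firm produces nothing.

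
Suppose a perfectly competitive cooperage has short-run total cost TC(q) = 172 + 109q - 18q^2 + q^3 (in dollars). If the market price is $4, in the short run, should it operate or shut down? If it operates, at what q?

Strip out fixed cost: VC = 109q - 18q^2 + q^3. Then AVC = 109 - 18q + q^2 and MC = 109 - 36q + 3q^2.
AVC is minimized where dAVC/dq = -18 + 2q = 0, at q = 9; min AVC = 109 - 18·9 + 9^2 = $28.
Since P = $4 < min AVC = $28, price fails to cover variable cost at any output.
Best response: produce nothing and absorb the $172 fixed cost.

Shut down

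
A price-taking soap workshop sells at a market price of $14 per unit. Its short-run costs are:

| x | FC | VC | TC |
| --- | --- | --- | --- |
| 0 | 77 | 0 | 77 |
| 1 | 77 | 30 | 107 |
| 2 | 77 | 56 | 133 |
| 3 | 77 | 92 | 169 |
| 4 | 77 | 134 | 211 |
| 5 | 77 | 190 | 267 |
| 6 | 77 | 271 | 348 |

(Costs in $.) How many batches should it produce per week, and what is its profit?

Compute π = P·x − TC at each output: x=0: -77; x=1: -93; x=2: -105; x=3: -127; x=4: -155; x=5: -197; x=6: -264.
Profit is highest at x = 0. Equivalently, the lowest AVC in the table is 56/2 ≈ $28 at x = 2, and P = $14 falls below it — price never covers variable cost, so the firm shuts down and loses only its fixed cost.

x = 0 (shut down); profit = -$77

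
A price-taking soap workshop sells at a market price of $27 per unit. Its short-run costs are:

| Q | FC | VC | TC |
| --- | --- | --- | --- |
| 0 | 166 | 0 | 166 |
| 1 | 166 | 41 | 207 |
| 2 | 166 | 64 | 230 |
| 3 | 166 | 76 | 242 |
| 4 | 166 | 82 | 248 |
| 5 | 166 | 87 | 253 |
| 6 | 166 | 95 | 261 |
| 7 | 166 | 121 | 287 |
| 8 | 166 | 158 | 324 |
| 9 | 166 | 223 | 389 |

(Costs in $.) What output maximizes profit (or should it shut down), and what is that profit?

Tabulate TR − TC: Q=0: -166; Q=1: -180; Q=2: -176; Q=3: -161; Q=4: -140; Q=5: -118; Q=6: -99; Q=7: -98; Q=8: -108; Q=9: -146.
Profit is maximized at Q = 7. AVC there is 121/7 = $17.29 ≤ P, so producing beats shutting down (which would give -$166).

Q = 7; profit = -$98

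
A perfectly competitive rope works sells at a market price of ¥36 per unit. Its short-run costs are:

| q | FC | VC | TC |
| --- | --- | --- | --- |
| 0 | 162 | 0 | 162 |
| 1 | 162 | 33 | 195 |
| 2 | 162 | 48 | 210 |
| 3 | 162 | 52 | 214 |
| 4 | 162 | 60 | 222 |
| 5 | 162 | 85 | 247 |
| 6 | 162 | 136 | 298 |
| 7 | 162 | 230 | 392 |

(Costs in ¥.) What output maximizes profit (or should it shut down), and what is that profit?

q = 5; profit = -¥67

Tabulate TR − TC: q=0: -162; q=1: -159; q=2: -138; q=3: -106; q=4: -78; q=5: -67; q=6: -82; q=7: -140.
Profit is maximized at q = 5. AVC there is 85/5 = ¥17 ≤ P, so producing beats shutting down (which would give -¥162).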